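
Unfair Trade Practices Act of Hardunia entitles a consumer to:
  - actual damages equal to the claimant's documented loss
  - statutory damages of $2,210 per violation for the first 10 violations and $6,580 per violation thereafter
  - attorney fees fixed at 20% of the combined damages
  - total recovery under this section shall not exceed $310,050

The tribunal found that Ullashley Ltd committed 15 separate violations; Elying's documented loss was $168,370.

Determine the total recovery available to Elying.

First 10 violations: 10 × $2,210 = $22,100
Remaining violations: (15 − 10) × $6,580 = $32,900
Statutory damages: $22,100 + $32,900 = $55,000
Combined damages: $168,370 + $55,000 = $223,370
Attorney fees: 20% of $223,370 = $44,674
Total before cap: $223,370 + $44,674 = $268,044
Cap at $310,050: $268,044 is within the cap, no reduction.

Total recovery: $268,044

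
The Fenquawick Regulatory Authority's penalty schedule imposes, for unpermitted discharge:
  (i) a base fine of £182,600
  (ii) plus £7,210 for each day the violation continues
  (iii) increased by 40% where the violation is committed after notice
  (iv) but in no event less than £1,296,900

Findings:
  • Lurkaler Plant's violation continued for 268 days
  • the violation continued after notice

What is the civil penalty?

Per-day component: 268 × £7,210 = £1,932,280
Base plus per-day: £182,600 + £1,932,280 = £2,114,880
Enhancement: 40% of £2,114,880 = £845,952
Enhanced fine: £2,114,880 + £845,952 = £2,960,832
Minimum £1,296,900: £2,960,832 meets the minimum, no increase.

£2,960,832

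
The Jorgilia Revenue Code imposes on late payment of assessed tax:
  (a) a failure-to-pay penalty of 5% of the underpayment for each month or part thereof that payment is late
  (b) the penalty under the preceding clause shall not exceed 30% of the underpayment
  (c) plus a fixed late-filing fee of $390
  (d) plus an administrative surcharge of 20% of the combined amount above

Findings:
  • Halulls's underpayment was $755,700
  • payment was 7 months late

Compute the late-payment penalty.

$272,520

Accrued rate: 5% × 7 = 35%, capped at 30% → 30%
Failure-to-pay penalty: 30% of $755,700 = $226,710
Penalty before surcharge: $226,710 + $390 = $227,100
Administrative surcharge: 20% of $227,100 = $45,420
Total penalty: $227,100 + $45,420 = $272,520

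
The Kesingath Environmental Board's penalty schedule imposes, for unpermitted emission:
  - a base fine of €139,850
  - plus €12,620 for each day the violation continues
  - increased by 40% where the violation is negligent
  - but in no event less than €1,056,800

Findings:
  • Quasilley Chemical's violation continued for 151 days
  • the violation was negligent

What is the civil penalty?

Per-day component: 151 × €12,620 = €1,905,620
Base plus per-day: €139,850 + €1,905,620 = €2,045,470
Enhancement: 40% of €2,045,470 = €818,188
Enhanced fine: €2,045,470 + €818,188 = €2,863,658
Minimum €1,056,800: €2,863,658 meets the minimum, no increase.

€2,863,658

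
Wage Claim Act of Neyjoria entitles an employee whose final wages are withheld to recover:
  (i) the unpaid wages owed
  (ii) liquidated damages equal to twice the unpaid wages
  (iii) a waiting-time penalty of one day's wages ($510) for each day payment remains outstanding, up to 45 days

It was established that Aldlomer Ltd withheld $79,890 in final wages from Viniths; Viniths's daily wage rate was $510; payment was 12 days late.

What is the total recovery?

Doubled: 2 × $79,890 = $159,780
Penalty days: min(12, 45) = 12
Waiting-time penalty: 12 × $510 = $6,120
Total award: $79,890 + $159,780 + $6,120 = $245,790

Total award: $245,790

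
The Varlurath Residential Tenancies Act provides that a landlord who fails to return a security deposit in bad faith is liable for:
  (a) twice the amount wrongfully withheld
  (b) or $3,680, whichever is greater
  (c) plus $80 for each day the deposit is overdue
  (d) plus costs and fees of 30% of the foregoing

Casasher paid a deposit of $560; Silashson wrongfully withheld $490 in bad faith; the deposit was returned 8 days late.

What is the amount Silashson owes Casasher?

Doubled: 2 × $490 = $980
Minimum $3,680: $980 is below the minimum → $3,680
Late-return penalty: 8 × $80 = $640
Damages plus late penalty: $3,680 + $640 = $4,320
Costs and fees: 30% of $4,320 = $1,296
Total recovery: $4,320 + $1,296 = $5,616

$5,616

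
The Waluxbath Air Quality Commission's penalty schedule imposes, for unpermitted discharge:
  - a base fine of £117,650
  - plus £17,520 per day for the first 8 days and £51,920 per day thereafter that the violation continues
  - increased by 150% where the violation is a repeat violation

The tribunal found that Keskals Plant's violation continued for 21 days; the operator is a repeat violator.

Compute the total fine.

£2,331,925

First 8 days: 8 × £17,520 = £140,160
Remaining days: (21 − 8) × £51,920 = £674,960
Per-day component: £140,160 + £674,960 = £815,120
Base plus per-day: £117,650 + £815,120 = £932,770
Enhancement: 150% of £932,770 = £1,399,155
Enhanced fine: £932,770 + £1,399,155 = £2,331,925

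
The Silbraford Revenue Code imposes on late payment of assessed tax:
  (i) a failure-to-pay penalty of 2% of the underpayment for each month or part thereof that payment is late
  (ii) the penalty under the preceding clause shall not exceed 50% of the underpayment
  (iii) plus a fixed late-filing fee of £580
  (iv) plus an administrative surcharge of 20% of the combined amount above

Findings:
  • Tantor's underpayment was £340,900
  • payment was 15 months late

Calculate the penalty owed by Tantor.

£123,420

Accrued rate: 2% × 15 = 30%, capped at 50% → 30%
Failure-to-pay penalty: 30% of £340,900 = £102,270
Penalty before surcharge: £102,270 + £580 = £102,850
Administrative surcharge: 20% of £102,850 = £20,570
Total penalty: £102,850 + £20,570 = £123,420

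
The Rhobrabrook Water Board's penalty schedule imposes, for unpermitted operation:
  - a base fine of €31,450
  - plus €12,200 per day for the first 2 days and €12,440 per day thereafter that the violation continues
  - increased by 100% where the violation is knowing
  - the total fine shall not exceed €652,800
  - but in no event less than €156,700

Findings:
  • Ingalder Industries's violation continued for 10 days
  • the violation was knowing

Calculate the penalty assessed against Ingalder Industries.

€310,740

First 2 days: 2 × €12,200 = €24,400
Remaining days: (10 − 2) × €12,440 = €99,520
Per-day component: €24,400 + €99,520 = €123,920
Base plus per-day: €31,450 + €123,920 = €155,370
Enhancement: 100% of €155,370 = €155,370
Enhanced fine: €155,370 + €155,370 = €310,740
Cap at €652,800: €310,740 is within the cap, no reduction.
Minimum €156,700: €310,740 meets the minimum, no increase.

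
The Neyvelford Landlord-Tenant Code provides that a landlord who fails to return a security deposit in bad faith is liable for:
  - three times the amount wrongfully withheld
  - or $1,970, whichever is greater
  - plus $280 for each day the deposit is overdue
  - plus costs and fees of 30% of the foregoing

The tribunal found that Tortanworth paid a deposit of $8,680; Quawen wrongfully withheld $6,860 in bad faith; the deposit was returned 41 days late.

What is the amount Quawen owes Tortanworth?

Trebled: 3 × $6,860 = $20,580
Minimum $1,970: $20,580 meets the minimum, no increase.
Late-return penalty: 41 × $280 = $11,480
Damages plus late penalty: $20,580 + $11,480 = $32,060
Costs and fees: 30% of $32,060 = $9,618
Total recovery: $32,060 + $9,618 = $41,678

$41,678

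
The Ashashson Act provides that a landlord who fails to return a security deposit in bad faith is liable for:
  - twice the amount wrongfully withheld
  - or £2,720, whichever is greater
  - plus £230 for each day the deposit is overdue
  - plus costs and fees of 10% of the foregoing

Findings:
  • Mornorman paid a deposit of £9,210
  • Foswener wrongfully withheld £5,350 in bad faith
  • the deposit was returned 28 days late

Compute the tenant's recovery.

Doubled: 2 × £5,350 = £10,700
Minimum £2,720: £10,700 meets the minimum, no increase.
Late-return penalty: 28 × £230 = £6,440
Damages plus late penalty: £10,700 + £6,440 = £17,140
Costs and fees: 10% of £17,140 = £1,714
Total recovery: £17,140 + £1,714 = £18,854

£18,854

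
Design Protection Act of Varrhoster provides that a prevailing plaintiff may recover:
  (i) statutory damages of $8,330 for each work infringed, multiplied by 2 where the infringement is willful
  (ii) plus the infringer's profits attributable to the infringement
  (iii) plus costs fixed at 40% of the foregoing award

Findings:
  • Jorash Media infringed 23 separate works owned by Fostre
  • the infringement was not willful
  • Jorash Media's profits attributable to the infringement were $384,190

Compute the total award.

$806,092

Statutory damages: 23 × $8,330 = $191,590
Infringement not willful: no ×2 enhancement.
Combined award: $191,590 + $384,190 = $575,780
Costs: 40% of $575,780 = $230,312
Award plus costs: $575,780 + $230,312 = $806,092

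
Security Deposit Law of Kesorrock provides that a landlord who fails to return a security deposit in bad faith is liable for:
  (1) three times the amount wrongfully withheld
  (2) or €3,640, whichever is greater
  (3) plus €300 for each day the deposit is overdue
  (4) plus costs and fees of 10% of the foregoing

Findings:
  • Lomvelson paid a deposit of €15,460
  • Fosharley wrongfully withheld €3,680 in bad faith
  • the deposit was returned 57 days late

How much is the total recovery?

€30,954

Trebled: 3 × €3,680 = €11,040
Minimum €3,640: €11,040 meets the minimum, no increase.
Late-return penalty: 57 × €300 = €17,100
Damages plus late penalty: €11,040 + €17,100 = €28,140
Costs and fees: 10% of €28,140 = €2,814
Total recovery: €28,140 + €2,814 = €30,954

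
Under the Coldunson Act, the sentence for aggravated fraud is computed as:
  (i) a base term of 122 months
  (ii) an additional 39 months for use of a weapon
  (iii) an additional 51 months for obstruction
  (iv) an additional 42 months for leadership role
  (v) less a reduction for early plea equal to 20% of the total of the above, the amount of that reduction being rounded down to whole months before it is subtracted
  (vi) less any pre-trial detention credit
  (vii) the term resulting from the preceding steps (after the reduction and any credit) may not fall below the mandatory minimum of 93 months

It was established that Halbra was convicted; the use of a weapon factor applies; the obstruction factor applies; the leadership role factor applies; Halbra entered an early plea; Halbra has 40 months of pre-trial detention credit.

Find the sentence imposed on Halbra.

164 months

Use of a weapon enhancement: +39 months
Obstruction enhancement: +51 months
Leadership role enhancement: +42 months
Adjusted term: 122 months + 39 months + 51 months + 42 months = 254 months
Early plea reduction: 20% of 254 months = 50 months (rounded down)
After reduction: 254 − 50 = 204 months
Less pre-trial detention credit: 204 months − 40 months = 164 months
Minimum 93 months: 164 months meets the minimum, no increase.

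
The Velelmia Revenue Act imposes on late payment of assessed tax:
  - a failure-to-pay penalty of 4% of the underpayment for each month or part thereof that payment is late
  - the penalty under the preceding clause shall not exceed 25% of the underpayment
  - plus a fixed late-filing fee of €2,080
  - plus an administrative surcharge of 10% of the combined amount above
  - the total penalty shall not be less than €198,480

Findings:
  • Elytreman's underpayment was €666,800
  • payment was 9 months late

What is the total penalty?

Penalty: €198,480

Accrued rate: 4% × 9 = 36%, capped at 25% → 25%
Failure-to-pay penalty: 25% of €666,800 = €166,700
Penalty before surcharge: €166,700 + €2,080 = €168,780
Administrative surcharge: 10% of €168,780 = €16,878
Total penalty: €168,780 + €16,878 = €185,658
Minimum €198,480: €185,658 is below the minimum → €198,480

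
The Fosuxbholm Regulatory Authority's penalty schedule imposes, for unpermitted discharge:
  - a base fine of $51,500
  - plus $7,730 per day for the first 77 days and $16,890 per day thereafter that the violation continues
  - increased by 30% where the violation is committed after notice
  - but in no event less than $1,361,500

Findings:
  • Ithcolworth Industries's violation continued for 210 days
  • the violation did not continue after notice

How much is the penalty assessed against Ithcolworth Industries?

$2,893,080

First 77 days: 77 × $7,730 = $595,210
Remaining days: (210 − 77) × $16,890 = $2,246,370
Per-day component: $595,210 + $2,246,370 = $2,841,580
Base plus per-day: $51,500 + $2,841,580 = $2,893,080
The violation did not continue after notice: no 30% increase.
Minimum $1,361,500: $2,893,080 meets the minimum, no increase.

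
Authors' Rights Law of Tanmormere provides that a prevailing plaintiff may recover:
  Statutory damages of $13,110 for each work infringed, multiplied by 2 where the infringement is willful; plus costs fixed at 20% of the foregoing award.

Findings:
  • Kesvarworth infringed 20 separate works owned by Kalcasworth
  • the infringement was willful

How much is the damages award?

Statutory damages: 20 × $13,110 = $262,200
Doubled: 2 × $262,200 = $524,400
Costs: 20% of $524,400 = $104,880
Award plus costs: $524,400 + $104,880 = $629,280

Award: $629,280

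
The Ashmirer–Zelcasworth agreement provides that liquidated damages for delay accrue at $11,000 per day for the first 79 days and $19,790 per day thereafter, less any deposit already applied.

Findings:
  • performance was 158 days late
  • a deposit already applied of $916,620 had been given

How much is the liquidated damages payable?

$1,515,790

First 79 days: 79 × $11,000 = $869,000
Remaining days: (158 − 79) × $19,790 = $1,563,410
Accrued per-day damages: $869,000 + $1,563,410 = $2,432,410
Less deposit already applied: $2,432,410 − $916,620 = $1,515,790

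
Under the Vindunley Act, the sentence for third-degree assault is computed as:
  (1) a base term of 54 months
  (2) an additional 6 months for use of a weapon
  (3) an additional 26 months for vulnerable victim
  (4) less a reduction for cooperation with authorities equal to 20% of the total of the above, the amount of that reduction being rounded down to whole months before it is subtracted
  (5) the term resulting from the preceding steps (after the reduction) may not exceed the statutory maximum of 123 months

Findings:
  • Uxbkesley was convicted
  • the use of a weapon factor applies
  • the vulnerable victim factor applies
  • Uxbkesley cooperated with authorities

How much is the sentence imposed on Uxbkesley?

69 months

Use of a weapon enhancement: +6 months
Vulnerable victim enhancement: +26 months
Adjusted term: 54 months + 6 months + 26 months = 86 months
Cooperation with authorities reduction: 20% of 86 months = 17 months (rounded down)
After reduction: 86 − 17 = 69 months
Cap at 123 months: 69 months is within the cap, no reduction.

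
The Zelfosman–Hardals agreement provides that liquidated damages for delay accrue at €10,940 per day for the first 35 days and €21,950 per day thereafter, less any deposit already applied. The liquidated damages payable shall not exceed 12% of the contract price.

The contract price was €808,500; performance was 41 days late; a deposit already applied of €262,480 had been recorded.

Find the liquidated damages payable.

€97,020

First 35 days: 35 × €10,940 = €382,900
Remaining days: (41 − 35) × €21,950 = €131,700
Accrued per-day damages: €382,900 + €131,700 = €514,600
Less deposit already applied: €514,600 − €262,480 = €252,120
Cap: 12% of €808,500 = €97,020
Cap at €97,020: €252,120 exceeds the cap → €97,020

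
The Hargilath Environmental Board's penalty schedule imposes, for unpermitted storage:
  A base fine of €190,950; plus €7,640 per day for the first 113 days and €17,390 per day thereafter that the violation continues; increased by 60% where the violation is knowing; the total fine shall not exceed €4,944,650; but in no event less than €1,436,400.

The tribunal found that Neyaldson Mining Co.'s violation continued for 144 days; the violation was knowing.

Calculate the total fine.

First 113 days: 113 × €7,640 = €863,320
Remaining days: (144 − 113) × €17,390 = €539,090
Per-day component: €863,320 + €539,090 = €1,402,410
Base plus per-day: €190,950 + €1,402,410 = €1,593,360
Enhancement: 60% of €1,593,360 = €956,016
Enhanced fine: €1,593,360 + €956,016 = €2,549,376
Cap at €4,944,650: €2,549,376 is within the cap, no reduction.
Minimum €1,436,400: €2,549,376 meets the minimum, no increase.

€2,549,376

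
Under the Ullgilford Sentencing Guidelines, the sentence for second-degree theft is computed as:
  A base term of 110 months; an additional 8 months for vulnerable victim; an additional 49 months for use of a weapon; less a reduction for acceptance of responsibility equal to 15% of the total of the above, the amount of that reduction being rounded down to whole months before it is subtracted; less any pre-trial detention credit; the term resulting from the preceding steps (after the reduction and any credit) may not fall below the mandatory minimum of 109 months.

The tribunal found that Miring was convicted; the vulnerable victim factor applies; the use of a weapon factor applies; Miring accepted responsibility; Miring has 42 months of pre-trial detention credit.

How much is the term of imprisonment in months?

Vulnerable victim enhancement: +8 months
Use of a weapon enhancement: +49 months
Adjusted term: 110 months + 8 months + 49 months = 167 months
Acceptance of responsibility reduction: 15% of 167 months = 25 months (rounded down)
After reduction: 167 − 25 = 142 months
Less pre-trial detention credit: 142 months − 42 months = 100 months
Minimum 109 months: 100 months is below the minimum → 109 months

109 months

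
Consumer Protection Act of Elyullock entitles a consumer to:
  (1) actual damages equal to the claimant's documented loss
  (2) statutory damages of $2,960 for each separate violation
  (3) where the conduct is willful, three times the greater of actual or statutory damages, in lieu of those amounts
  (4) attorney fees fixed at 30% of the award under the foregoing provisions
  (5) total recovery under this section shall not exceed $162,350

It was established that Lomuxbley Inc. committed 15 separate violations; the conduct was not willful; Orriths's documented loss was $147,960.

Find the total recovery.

Statutory damages: 15 × $2,960 = $44,400
Conduct not willful: the in-lieu enhancement does not apply.
Actual plus statutory damages: $147,960 + $44,400 = $192,360
Attorney fees: 30% of $192,360 = $57,708
Total before cap: $192,360 + $57,708 = $250,068
Cap at $162,350: $250,068 exceeds the cap → $162,350

$162,350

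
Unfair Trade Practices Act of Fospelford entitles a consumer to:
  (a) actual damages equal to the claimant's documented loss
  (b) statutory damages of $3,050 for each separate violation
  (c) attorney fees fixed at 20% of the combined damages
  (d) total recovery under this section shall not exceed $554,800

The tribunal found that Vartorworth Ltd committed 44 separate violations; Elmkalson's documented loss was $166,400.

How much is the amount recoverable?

$360,720

Statutory damages: 44 × $3,050 = $134,200
Combined damages: $166,400 + $134,200 = $300,600
Attorney fees: 20% of $300,600 = $60,120
Total before cap: $300,600 + $60,120 = $360,720
Cap at $554,800: $360,720 is within the cap, no reduction.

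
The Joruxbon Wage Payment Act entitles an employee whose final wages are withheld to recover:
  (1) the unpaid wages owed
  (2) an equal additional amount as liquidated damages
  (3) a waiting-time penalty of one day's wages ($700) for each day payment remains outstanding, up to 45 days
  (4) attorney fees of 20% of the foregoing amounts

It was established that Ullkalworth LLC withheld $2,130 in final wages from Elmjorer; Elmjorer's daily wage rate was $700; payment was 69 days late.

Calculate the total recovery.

Liquidated damages (equal amount): $2,130
Penalty days: min(69, 45) = 45
Waiting-time penalty: 45 × $700 = $31,500
Subtotal: $2,130 + $2,130 + $31,500 = $35,760
Attorney fees: 20% of $35,760 = $7,152
Total award: $35,760 + $7,152 = $42,912

$42,912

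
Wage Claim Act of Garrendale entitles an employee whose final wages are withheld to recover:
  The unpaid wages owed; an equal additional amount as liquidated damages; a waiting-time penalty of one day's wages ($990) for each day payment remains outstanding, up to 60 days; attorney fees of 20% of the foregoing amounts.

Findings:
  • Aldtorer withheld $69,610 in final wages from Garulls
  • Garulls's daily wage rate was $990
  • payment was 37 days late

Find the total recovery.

$211,020

Liquidated damages (equal amount): $69,610
Penalty days: min(37, 60) = 37
Waiting-time penalty: 37 × $990 = $36,630
Subtotal: $69,610 + $69,610 + $36,630 = $175,850
Attorney fees: 20% of $175,850 = $35,170
Total award: $175,850 + $35,170 = $211,020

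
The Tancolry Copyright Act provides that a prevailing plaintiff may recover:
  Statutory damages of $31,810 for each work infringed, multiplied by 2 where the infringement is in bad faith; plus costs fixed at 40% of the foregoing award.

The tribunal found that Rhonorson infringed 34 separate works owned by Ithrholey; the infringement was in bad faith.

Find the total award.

$3,028,312

Statutory damages: 34 × $31,810 = $1,081,540
Doubled: 2 × $1,081,540 = $2,163,080
Costs: 40% of $2,163,080 = $865,232
Award plus costs: $2,163,080 + $865,232 = $3,028,312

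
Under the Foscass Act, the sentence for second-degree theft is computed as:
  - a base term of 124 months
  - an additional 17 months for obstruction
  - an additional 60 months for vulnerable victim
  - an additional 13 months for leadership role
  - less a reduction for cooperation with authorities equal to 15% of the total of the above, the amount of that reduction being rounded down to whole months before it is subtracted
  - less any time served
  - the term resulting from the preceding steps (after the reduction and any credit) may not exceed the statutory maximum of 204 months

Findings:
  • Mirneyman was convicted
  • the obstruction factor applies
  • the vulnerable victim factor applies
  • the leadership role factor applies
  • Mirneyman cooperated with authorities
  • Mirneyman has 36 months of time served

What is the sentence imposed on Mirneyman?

Obstruction enhancement: +17 months
Vulnerable victim enhancement: +60 months
Leadership role enhancement: +13 months
Adjusted term: 124 months + 17 months + 60 months + 13 months = 214 months
Cooperation with authorities reduction: 15% of 214 months = 32 months (rounded down)
After reduction: 214 − 32 = 182 months
Less time served: 182 months − 36 months = 146 months
Cap at 204 months: 146 months is within the cap, no reduction.

146 months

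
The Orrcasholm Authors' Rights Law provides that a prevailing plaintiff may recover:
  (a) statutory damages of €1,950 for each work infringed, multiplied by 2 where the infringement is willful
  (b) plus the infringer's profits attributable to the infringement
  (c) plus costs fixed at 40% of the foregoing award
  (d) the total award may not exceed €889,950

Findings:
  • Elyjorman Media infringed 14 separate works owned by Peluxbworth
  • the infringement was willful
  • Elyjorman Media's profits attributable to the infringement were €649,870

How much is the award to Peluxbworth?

Statutory damages: 14 × €1,950 = €27,300
Doubled: 2 × €27,300 = €54,600
Combined award: €54,600 + €649,870 = €704,470
Costs: 40% of €704,470 = €281,788
Award plus costs: €704,470 + €281,788 = €986,258
Cap at €889,950: €986,258 exceeds the cap → €889,950

€889,950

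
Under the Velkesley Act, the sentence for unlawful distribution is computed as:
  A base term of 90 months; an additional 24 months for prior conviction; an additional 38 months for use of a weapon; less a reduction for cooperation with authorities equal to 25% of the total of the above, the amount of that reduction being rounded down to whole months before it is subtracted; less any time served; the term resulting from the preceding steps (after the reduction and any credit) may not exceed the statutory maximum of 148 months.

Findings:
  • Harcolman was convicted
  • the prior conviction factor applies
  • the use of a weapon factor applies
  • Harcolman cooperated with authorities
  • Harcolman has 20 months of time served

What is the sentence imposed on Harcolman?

Prior conviction enhancement: +24 months
Use of a weapon enhancement: +38 months
Adjusted term: 90 months + 24 months + 38 months = 152 months
Cooperation with authorities reduction: 25% of 152 months = 38 months (rounded down)
After reduction: 152 − 38 = 114 months
Less time served: 114 months − 20 months = 94 months
Cap at 148 months: 94 months is within the cap, no reduction.

94 months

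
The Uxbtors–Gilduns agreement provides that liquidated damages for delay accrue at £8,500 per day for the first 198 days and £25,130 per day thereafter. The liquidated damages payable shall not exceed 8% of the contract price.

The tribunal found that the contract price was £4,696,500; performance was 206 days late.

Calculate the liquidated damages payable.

First 198 days: 198 × £8,500 = £1,683,000
Remaining days: (206 − 198) × £25,130 = £201,040
Accrued per-day damages: £1,683,000 + £201,040 = £1,884,040
Cap: 8% of £4,696,500 = £375,720
Cap at £375,720: £1,884,040 exceeds the cap → £375,720

Liquidated damages: £375,720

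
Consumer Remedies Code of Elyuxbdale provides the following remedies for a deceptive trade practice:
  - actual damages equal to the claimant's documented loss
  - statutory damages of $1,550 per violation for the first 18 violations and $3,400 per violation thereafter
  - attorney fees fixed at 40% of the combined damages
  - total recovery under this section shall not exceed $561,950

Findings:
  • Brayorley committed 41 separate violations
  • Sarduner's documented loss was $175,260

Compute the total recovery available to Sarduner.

$393,904

First 18 violations: 18 × $1,550 = $27,900
Remaining violations: (41 − 18) × $3,400 = $78,200
Statutory damages: $27,900 + $78,200 = $106,100
Combined damages: $175,260 + $106,100 = $281,360
Attorney fees: 40% of $281,360 = $112,544
Total before cap: $281,360 + $112,544 = $393,904
Cap at $561,950: $393,904 is within the cap, no reduction.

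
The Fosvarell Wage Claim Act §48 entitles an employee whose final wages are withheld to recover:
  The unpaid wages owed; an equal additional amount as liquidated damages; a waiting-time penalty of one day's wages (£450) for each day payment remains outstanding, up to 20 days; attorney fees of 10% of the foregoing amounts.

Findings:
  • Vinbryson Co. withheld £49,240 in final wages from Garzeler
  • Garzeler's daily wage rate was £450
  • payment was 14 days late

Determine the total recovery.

Liquidated damages (equal amount): £49,240
Penalty days: min(14, 20) = 14
Waiting-time penalty: 14 × £450 = £6,300
Subtotal: £49,240 + £49,240 + £6,300 = £104,780
Attorney fees: 10% of £104,780 = £10,478
Total award: £104,780 + £10,478 = £115,258

£115,258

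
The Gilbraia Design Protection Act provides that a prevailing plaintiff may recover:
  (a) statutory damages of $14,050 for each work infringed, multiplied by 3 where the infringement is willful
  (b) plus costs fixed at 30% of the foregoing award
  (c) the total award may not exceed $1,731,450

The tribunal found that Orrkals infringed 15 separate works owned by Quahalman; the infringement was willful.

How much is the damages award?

$821,925

Statutory damages: 15 × $14,050 = $210,750
Trebled: 3 × $210,750 = $632,250
Costs: 30% of $632,250 = $189,675
Award plus costs: $632,250 + $189,675 = $821,925
Cap at $1,731,450: $821,925 is within the cap, no reduction.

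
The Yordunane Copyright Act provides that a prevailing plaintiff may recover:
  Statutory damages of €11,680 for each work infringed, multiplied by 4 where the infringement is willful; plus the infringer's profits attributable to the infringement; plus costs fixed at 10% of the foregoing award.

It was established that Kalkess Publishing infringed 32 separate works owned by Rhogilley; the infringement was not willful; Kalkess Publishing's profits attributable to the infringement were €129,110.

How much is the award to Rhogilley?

Statutory damages: 32 × €11,680 = €373,760
Infringement not willful: no ×4 enhancement.
Combined award: €373,760 + €129,110 = €502,870
Costs: 10% of €502,870 = €50,287
Award plus costs: €502,870 + €50,287 = €553,157

€553,157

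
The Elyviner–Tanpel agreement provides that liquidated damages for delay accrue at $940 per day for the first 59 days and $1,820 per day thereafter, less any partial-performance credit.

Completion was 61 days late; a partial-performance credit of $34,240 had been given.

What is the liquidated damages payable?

$24,860

First 59 days: 59 × $940 = $55,460
Remaining days: (61 − 59) × $1,820 = $3,640
Accrued per-day damages: $55,460 + $3,640 = $59,100
Less partial-performance credit: $59,100 − $34,240 = $24,860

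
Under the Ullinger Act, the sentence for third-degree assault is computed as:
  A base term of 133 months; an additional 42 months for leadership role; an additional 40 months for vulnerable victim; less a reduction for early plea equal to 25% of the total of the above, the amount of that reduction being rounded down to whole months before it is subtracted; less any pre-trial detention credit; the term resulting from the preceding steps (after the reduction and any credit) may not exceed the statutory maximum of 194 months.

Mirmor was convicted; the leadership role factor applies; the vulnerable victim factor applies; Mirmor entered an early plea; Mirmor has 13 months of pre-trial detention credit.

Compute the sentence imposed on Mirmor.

149 months

Leadership role enhancement: +42 months
Vulnerable victim enhancement: +40 months
Adjusted term: 133 months + 42 months + 40 months = 215 months
Early plea reduction: 25% of 215 months = 53 months (rounded down)
After reduction: 215 − 53 = 162 months
Less pre-trial detention credit: 162 months − 13 months = 149 months
Cap at 194 months: 149 months is within the cap, no reduction.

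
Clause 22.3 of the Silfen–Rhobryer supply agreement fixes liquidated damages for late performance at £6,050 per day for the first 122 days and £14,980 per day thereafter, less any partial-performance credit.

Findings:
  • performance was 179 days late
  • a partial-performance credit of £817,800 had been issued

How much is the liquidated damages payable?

First 122 days: 122 × £6,050 = £738,100
Remaining days: (179 − 122) × £14,980 = £853,860
Accrued per-day damages: £738,100 + £853,860 = £1,591,960
Less partial-performance credit: £1,591,960 − £817,800 = £774,160

£774,160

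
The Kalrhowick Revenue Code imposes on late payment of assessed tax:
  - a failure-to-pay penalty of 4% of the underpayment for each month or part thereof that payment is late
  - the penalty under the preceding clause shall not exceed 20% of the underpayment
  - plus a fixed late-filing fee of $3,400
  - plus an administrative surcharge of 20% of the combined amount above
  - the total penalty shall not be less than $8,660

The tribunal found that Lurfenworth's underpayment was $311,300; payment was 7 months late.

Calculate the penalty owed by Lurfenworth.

Accrued rate: 4% × 7 = 28%, capped at 20% → 20%
Failure-to-pay penalty: 20% of $311,300 = $62,260
Penalty before surcharge: $62,260 + $3,400 = $65,660
Administrative surcharge: 20% of $65,660 = $13,132
Total penalty: $65,660 + $13,132 = $78,792
Minimum $8,660: $78,792 meets the minimum, no increase.

Penalty: $78,792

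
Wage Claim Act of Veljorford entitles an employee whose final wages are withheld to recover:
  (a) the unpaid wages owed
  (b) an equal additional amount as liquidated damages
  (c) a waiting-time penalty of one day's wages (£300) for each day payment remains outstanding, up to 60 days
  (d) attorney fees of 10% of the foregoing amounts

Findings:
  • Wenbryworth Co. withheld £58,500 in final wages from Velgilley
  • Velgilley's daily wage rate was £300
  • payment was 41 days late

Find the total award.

Liquidated damages (equal amount): £58,500
Penalty days: min(41, 60) = 41
Waiting-time penalty: 41 × £300 = £12,300
Subtotal: £58,500 + £58,500 + £12,300 = £129,300
Attorney fees: 10% of £129,300 = £12,930
Total award: £129,300 + £12,930 = £142,230

£142,230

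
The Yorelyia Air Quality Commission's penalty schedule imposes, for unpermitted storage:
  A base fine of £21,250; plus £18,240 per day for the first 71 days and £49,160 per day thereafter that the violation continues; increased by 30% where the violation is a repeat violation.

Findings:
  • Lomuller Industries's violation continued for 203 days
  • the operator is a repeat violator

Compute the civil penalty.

First 71 days: 71 × £18,240 = £1,295,040
Remaining days: (203 − 71) × £49,160 = £6,489,120
Per-day component: £1,295,040 + £6,489,120 = £7,784,160
Base plus per-day: £21,250 + £7,784,160 = £7,805,410
Enhancement: 30% of £7,805,410 = £2,341,623
Enhanced fine: £7,805,410 + £2,341,623 = £10,147,033

£10,147,033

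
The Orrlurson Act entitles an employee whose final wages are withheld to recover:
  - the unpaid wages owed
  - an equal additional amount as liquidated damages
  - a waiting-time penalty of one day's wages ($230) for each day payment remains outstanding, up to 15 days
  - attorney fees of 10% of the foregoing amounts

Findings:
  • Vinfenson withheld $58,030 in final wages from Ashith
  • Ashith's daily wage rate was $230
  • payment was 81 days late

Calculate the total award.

$131,461

Liquidated damages (equal amount): $58,030
Penalty days: min(81, 15) = 15
Waiting-time penalty: 15 × $230 = $3,450
Subtotal: $58,030 + $58,030 + $3,450 = $119,510
Attorney fees: 10% of $119,510 = $11,951
Total award: $119,510 + $11,951 = $131,461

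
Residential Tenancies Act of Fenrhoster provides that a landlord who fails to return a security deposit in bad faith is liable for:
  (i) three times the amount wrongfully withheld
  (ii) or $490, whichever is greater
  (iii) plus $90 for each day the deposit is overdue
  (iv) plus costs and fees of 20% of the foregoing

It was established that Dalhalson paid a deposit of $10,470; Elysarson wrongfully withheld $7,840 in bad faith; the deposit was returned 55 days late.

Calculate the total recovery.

$34,164

Trebled: 3 × $7,840 = $23,520
Minimum $490: $23,520 meets the minimum, no increase.
Late-return penalty: 55 × $90 = $4,950
Damages plus late penalty: $23,520 + $4,950 = $28,470
Costs and fees: 20% of $28,470 = $5,694
Total recovery: $28,470 + $5,694 = $34,164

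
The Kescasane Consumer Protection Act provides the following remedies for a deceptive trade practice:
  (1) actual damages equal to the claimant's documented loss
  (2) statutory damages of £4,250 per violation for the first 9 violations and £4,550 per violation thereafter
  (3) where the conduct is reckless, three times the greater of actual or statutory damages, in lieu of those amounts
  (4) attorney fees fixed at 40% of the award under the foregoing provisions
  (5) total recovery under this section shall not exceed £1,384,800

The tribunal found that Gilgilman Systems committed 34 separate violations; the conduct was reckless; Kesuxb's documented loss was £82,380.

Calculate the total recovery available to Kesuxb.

First 9 violations: 9 × £4,250 = £38,250
Remaining violations: (34 − 9) × £4,550 = £113,750
Statutory damages: £38,250 + £113,750 = £152,000
Greater of actual damages (£82,380) or statutory damages (£152,000): £152,000
Trebled: 3 × £152,000 = £456,000
Attorney fees: 40% of £456,000 = £182,400
Total before cap: £456,000 + £182,400 = £638,400
Cap at £1,384,800: £638,400 is within the cap, no reduction.

£638,400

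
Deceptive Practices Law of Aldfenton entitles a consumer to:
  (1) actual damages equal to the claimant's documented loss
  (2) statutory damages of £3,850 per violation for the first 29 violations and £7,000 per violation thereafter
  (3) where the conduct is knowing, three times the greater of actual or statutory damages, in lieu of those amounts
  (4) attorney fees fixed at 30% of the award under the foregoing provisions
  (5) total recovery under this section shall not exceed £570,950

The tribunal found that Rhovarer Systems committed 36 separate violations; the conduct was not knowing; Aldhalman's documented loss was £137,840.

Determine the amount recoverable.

First 29 violations: 29 × £3,850 = £111,650
Remaining violations: (36 − 29) × £7,000 = £49,000
Statutory damages: £111,650 + £49,000 = £160,650
Conduct not knowing: the in-lieu enhancement does not apply.
Actual plus statutory damages: £137,840 + £160,650 = £298,490
Attorney fees: 30% of £298,490 = £89,547
Total before cap: £298,490 + £89,547 = £388,037
Cap at £570,950: £388,037 is within the cap, no reduction.

£388,037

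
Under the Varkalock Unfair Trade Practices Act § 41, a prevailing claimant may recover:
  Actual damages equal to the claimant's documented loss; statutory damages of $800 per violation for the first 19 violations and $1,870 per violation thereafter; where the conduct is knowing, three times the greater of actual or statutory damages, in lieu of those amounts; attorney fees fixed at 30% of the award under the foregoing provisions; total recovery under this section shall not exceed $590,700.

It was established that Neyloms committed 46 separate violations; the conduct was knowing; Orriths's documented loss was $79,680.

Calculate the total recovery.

Total recovery: $310,752

First 19 violations: 19 × $800 = $15,200
Remaining violations: (46 − 19) × $1,870 = $50,490
Statutory damages: $15,200 + $50,490 = $65,690
Greater of actual damages ($79,680) or statutory damages ($65,690): $79,680
Trebled: 3 × $79,680 = $239,040
Attorney fees: 30% of $239,040 = $71,712
Total before cap: $239,040 + $71,712 = $310,752
Cap at $590,700: $310,752 is within the cap, no reduction.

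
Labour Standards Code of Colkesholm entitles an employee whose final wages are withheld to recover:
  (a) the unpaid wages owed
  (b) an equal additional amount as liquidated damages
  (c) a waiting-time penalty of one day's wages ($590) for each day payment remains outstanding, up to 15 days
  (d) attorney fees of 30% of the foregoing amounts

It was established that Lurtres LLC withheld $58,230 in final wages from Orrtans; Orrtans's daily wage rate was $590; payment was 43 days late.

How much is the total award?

Liquidated damages (equal amount): $58,230
Penalty days: min(43, 15) = 15
Waiting-time penalty: 15 × $590 = $8,850
Subtotal: $58,230 + $58,230 + $8,850 = $125,310
Attorney fees: 30% of $125,310 = $37,593
Total award: $125,310 + $37,593 = $162,903

$162,903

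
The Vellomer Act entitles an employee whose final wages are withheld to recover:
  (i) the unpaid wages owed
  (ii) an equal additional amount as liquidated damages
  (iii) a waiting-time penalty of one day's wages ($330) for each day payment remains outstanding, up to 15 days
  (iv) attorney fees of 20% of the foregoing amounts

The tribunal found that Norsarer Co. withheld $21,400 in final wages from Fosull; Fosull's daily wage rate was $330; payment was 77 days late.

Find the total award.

$57,300

Liquidated damages (equal amount): $21,400
Penalty days: min(77, 15) = 15
Waiting-time penalty: 15 × $330 = $4,950
Subtotal: $21,400 + $21,400 + $4,950 = $47,750
Attorney fees: 20% of $47,750 = $9,550
Total award: $47,750 + $9,550 = $57,300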